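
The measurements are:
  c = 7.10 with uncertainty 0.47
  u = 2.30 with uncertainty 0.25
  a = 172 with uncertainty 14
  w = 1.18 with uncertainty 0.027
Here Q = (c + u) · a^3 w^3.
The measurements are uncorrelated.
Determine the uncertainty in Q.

Let h = c + u = 9.40. δh = √(δc² + δu²) = √(0.221 + 0.0625) = 0.532, so δh/h = 0.0566.
Q is then a monomial in h, a, w:
δQ/Q = √((δh/h)² + (3·δa/a)² + (3·δw/w)²) = √(0.00321 + 0.0596 + 0.00471) = 0.260
Q = 7.86e+07, so δQ = 0.260 × 7.86e+07 = 2.04e+07.

2.04e+07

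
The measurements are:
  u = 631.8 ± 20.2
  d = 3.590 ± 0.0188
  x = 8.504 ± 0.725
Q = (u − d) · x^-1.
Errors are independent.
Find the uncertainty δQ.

6.73

Let w = u − d = 628.2. δw = √(δu² + δd²) = √(408 + 0.000353) = 20.2, so δw/w = 0.0322.
Q is then a monomial in w, x:
δQ/Q = √((δw/w)² + (-1·δx/x)²) = √(0.00103 + 0.00727) = 0.0911
Q = 73.87, so δQ = 0.0911 × 73.87 = 6.73.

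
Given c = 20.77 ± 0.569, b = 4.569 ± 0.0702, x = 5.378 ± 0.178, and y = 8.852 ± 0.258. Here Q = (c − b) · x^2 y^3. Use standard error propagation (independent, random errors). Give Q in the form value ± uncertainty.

Let u = c − b = 16.20. δu = √(δc² + δb²) = √(0.324 + 0.00493) = 0.573, so δu/u = 0.0354.
Q is then a monomial in u, x, y:
δQ/Q = √((δu/u)² + (2·δx/x)² + (3·δy/y)²) = √(0.00125 + 0.00438 + 0.00765) = 0.115
Q = 325000, so δQ = 0.115 × 325000 = 37500.

325000 ± 37500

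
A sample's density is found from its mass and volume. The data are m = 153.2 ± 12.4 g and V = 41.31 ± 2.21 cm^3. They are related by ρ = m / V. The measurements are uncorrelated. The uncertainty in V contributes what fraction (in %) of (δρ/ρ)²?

(δρ/ρ)² = (1·δm/m)² + (-1·δV/V)²
  m term: (1×0.0809)² = 0.00655
  V term: (-1×0.0535)² = 0.00286
Total = 0.00941. Share from V = 0.00286/0.00941 = 0.304.

30.4%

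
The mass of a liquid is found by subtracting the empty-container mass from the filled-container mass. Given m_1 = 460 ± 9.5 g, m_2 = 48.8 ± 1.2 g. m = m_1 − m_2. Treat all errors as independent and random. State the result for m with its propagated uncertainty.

Each term contributes (cᵢ δxᵢ)² to (δm)²:
  (δm_1)² = 90.2;  (δm_2)² = 1.44
δm = √(91.7) = 9.58 g
m = 411 g.

411 ± 9.58 g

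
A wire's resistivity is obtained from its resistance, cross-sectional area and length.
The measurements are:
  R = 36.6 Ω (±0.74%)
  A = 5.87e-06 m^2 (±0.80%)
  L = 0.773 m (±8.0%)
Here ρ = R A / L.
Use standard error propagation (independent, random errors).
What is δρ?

For a monomial ρ ∝ R, A, L^-1, fractional errors add in quadrature:
  (1·δR/R)² = (1×0.00740)² = 5.48e-05;  (1·δA/A)² = (1×0.00800)² = 6.4e-05;  (-1·δL/L)² = (-1×0.0800)² = 0.00640
δρ/ρ = √(0.00652) = 0.0807
ρ = 0.000278 Ω·m, so δρ = 0.0807 × 0.000278 = 2.24e-05 Ω·m.

2.24e-05 Ω·m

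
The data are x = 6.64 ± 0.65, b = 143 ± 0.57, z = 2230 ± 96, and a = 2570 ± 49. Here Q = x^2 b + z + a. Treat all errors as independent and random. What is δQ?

Let p = x^2·b = 6300. δp/p = √((2·δx/x)² + (1·δb/b)²) = √(0.0383 + 1.59e-05) = 0.196, so δp = 1230.
Q = p + z + a: δQ = √(δp² + δz² + δa²) = √(1.52e+06 + 9220 + 2400) = 1240

1240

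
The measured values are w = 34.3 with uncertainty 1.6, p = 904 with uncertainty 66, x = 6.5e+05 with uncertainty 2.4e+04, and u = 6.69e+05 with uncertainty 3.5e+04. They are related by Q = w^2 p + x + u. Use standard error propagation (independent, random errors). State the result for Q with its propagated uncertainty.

(2.38 ± 0.133) × 10^6

Let h = w^2·p = 1.06e+06. δh/h = √((2·δw/w)² + (1·δp/p)²) = √(0.00870 + 0.00533) = 0.118, so δh = 1.26e+05.
Q = h + x + u: δQ = √(δh² + δx² + δu²) = √(1.59e+10 + 5.76e+08 + 1.22e+09) = 1.33e+05
Q = 2.38e+06.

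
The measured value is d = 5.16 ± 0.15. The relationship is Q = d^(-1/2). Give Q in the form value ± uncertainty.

0.440 ± 0.00640

Q ∝ d^(-1/2), so δQ/Q = |−½| · δd/d = 0.5 × 0.0291 = 0.0145.
Q = 0.440, so δQ = 0.0145 × 0.440 = 0.00640.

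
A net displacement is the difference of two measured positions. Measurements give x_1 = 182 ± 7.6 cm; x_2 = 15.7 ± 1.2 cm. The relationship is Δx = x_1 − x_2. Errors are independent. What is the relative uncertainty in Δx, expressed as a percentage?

4.63%

Δx is a linear combination, so absolute uncertainties add in quadrature:
  (δx_1)² = 57.8;  (δx_2)² = 1.44
δΔx = √(59.2) = 7.69 cm
Δx = 166 cm, so δΔx/Δx = 7.69/166 = 0.0463.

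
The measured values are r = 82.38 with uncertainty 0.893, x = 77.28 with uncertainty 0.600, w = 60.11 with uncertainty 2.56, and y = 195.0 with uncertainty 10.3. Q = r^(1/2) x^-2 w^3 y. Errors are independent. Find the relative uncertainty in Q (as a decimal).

0.139

Each factor contributes (exponent × relative error)² to (δQ/Q)²:
  (½·δr/r)² = (0.5×0.0108)² = 2.94e-05;  (-2·δx/x)² = (-2×0.00776)² = 0.000241;  (3·δw/w)² = (3×0.0426)² = 0.0163;  (1·δy/y)² = (1×0.0528)² = 0.00279
δQ/Q = √(0.0194) = 0.139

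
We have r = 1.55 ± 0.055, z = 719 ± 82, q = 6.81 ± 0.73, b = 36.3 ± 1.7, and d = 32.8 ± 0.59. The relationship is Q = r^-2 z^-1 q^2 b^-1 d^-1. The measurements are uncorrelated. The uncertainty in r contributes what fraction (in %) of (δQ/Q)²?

7.57%

(δQ/Q)² = (-2·δr/r)² + (-1·δz/z)² + (2·δq/q)² + (-1·δb/b)² + (-1·δd/d)²
  r term: (-2×0.0355)² = 0.00504
  z term: (-1×0.114)² = 0.0130
  q term: (2×0.107)² = 0.0460
  b term: (-1×0.0468)² = 0.00219
  d term: (-1×0.0180)² = 0.000324
Total = 0.0665. Share from r = 0.00504/0.0665 = 0.0757.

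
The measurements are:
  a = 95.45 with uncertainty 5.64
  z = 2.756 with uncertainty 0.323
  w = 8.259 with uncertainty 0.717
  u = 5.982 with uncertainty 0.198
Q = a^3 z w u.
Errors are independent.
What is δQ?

Since Q is a product/quotient, work with relative uncertainties:
  (3·δa/a)² = (3×0.0591)² = 0.0314;  (1·δz/z)² = (1×0.117)² = 0.0137;  (1·δw/w)² = (1×0.0868)² = 0.00754;  (1·δu/u)² = (1×0.0331)² = 0.00110
δQ/Q = √(0.0538) = 0.232
Q = 1.184e+08, so δQ = 0.232 × 1.184e+08 = 2.75e+07.

2.75e+07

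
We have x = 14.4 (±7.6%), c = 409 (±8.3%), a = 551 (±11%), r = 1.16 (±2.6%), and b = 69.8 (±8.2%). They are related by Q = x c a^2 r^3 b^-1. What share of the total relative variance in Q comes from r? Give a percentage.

(δQ/Q)² = (1·δx/x)² + (1·δc/c)² + (2·δa/a)² + (3·δr/r)² + (-1·δb/b)²
  x term: (1×0.0760)² = 0.00578
  c term: (1×0.0830)² = 0.00689
  a term: (2×0.110)² = 0.0484
  r term: (3×0.0260)² = 0.00608
  b term: (-1×0.0820)² = 0.00672
Total = 0.0739. Share from r = 0.00608/0.0739 = 0.0824.

8.24%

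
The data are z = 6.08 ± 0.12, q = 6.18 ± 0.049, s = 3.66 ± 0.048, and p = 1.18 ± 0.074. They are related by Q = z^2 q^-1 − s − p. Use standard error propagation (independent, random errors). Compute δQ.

Let w = z^2·q^-1 = 5.98. δw/w = √((2·δz/z)² + (-1·δq/q)²) = √(0.00156 + 6.29e-05) = 0.0403, so δw = 0.241.
Q = w − s − p: δQ = √(δw² + δs² + δp²) = √(0.0580 + 0.00230 + 0.00548) = 0.256

0.256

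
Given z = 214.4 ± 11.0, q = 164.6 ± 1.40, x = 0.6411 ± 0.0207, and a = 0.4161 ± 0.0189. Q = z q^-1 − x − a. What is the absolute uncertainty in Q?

0.0733

Let p = z·q^-1 = 1.303. δp/p = √((1·δz/z)² + (-1·δq/q)²) = √(0.00263 + 7.23e-05) = 0.0520, so δp = 0.0677.
Q = p − x − a: δQ = √(δp² + δx² + δa²) = √(0.00459 + 0.000428 + 0.000357) = 0.0733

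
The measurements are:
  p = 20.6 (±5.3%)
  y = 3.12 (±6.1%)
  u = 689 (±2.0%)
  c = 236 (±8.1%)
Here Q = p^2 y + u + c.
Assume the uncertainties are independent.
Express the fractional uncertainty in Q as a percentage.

Let w = p^2·y = 1320. δw/w = √((2·δp/p)² + (1·δy/y)²) = √(0.0112 + 0.00372) = 0.122, so δw = 162.
Q = w + u + c: δQ = √(δw² + δu² + δc²) = √(26200 + 190 + 365) = 164
Q = 2250, so δQ/Q = 164/2250 = 0.0728.

7.28%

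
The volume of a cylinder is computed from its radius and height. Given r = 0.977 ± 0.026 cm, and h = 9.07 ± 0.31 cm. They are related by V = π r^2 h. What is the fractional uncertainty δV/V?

Since V is a product/quotient, work with relative uncertainties:
  (2·δr/r)² = (2×0.0266)² = 0.00283;  (1·δh/h)² = (1×0.0342)² = 0.00117
δV/V = √(0.00400) = 0.0633

0.0633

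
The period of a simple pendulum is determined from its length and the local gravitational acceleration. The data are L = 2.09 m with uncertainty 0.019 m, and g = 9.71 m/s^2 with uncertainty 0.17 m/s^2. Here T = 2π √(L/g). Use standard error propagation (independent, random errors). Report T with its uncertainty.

Each factor contributes (exponent × relative error)² to (δT/T)²:
  (½·δL/L)² = (0.5×0.00909)² = 2.07e-05;  (−½·δg/g)² = (-0.5×0.0175)² = 7.66e-05
δT/T = √(9.73e-05) = 0.00986
T = 2.92 s, so δT = 0.00986 × 2.92 = 0.0288 s.

2.92 ± 0.0288 s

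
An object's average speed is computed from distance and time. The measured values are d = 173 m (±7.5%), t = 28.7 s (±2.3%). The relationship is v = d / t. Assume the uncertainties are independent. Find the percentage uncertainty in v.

Products/powers → add relative errors in quadrature, weighted by exponent:
  (1·δd/d)² = (1×0.0750)² = 0.00562;  (-1·δt/t)² = (-1×0.0230)² = 0.000529
δv/v = √(0.00615) = 0.0784

7.84%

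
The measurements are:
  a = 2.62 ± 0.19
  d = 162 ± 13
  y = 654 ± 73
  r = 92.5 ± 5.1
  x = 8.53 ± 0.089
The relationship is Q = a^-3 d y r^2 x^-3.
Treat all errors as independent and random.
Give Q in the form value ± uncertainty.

81200 ± 22900

Relative error in a monomial: (δQ/Q)² = Σ (nᵢ · δxᵢ/xᵢ)².
  (-3·δa/a)² = (-3×0.0725)² = 0.0473;  (1·δd/d)² = (1×0.0802)² = 0.00644;  (1·δy/y)² = (1×0.112)² = 0.0125;  (2·δr/r)² = (2×0.0551)² = 0.0122;  (-3·δx/x)² = (-3×0.0104)² = 0.000980
δQ/Q = √(0.0794) = 0.282
Q = 81200, so δQ = 0.282 × 81200 = 22900.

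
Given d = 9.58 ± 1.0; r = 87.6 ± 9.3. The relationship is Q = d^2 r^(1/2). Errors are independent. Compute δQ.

Q is a product of powers, so relative uncertainties combine in quadrature:
  (2·δd/d)² = (2×0.104)² = 0.0436;  (½·δr/r)² = (0.5×0.106)² = 0.00282
δQ/Q = √(0.0464) = 0.215
Q = 859, so δQ = 0.215 × 859 = 185.

185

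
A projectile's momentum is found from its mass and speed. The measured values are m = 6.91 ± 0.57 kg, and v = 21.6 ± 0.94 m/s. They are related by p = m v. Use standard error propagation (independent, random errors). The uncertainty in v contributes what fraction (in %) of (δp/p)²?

21.8%

(δp/p)² = (1·δm/m)² + (1·δv/v)²
  m term: (1×0.0825)² = 0.00680
  v term: (1×0.0435)² = 0.00189
Total = 0.00870. Share from v = 0.00189/0.00870 = 0.218.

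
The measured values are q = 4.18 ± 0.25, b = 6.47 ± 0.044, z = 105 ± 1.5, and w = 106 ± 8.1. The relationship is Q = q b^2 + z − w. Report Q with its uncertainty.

174 ± 13.5

Let p = q·b^2 = 175. δp/p = √((1·δq/q)² + (2·δb/b)²) = √(0.00358 + 0.000185) = 0.0613, so δp = 10.7.
Q = p + z − w: δQ = √(δp² + δz² + δw²) = √(115 + 2.25 + 65.6) = 13.5
Q = 174.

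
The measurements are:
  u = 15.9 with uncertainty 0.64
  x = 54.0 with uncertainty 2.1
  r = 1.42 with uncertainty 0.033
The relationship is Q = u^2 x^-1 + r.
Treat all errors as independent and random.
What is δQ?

Let p = u^2·x^-1 = 4.68. δp/p = √((2·δu/u)² + (-1·δx/x)²) = √(0.00648 + 0.00151) = 0.0894, so δp = 0.419.
Q = p + r: δQ = √(δp² + δr²) = √(0.175 + 0.00109) = 0.420

0.420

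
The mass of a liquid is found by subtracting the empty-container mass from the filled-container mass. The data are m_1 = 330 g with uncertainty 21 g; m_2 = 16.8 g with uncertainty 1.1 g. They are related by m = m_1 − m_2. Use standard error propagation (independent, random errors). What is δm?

Each term contributes (cᵢ δxᵢ)² to (δm)²:
  (δm_1)² = 441;  (δm_2)² = 1.21
δm = √(442) = 21.0 g

21.0 g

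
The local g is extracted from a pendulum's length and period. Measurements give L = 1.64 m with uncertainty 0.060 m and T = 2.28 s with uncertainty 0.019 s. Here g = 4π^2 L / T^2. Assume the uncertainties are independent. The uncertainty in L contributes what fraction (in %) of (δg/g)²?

(δg/g)² = (1·δL/L)² + (-2·δT/T)²
  L term: (1×0.0366)² = 0.00134
  T term: (-2×0.00833)² = 0.000278
Total = 0.00162. Share from L = 0.00134/0.00162 = 0.828.

82.8%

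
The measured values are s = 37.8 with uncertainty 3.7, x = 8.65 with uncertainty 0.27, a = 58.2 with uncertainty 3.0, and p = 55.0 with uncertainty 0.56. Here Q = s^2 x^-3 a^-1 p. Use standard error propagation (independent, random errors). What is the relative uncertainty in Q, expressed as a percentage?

22.3%

Since Q is a product/quotient, work with relative uncertainties:
  (2·δs/s)² = (2×0.0979)² = 0.0383;  (-3·δx/x)² = (-3×0.0312)² = 0.00877;  (-1·δa/a)² = (-1×0.0515)² = 0.00266;  (1·δp/p)² = (1×0.0102)² = 0.000104
δQ/Q = √(0.0499) = 0.223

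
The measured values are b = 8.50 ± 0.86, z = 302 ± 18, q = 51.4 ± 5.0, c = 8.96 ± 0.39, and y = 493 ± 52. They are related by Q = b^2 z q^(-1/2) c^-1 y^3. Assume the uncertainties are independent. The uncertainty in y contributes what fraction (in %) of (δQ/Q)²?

67.3%

(δQ/Q)² = (2·δb/b)² + (1·δz/z)² + (−½·δq/q)² + (-1·δc/c)² + (3·δy/y)²
  b term: (2×0.101)² = 0.0409
  z term: (1×0.0596)² = 0.00355
  q term: (-0.5×0.0973)² = 0.00237
  c term: (-1×0.0435)² = 0.00189
  y term: (3×0.105)² = 0.100
Total = 0.149. Share from y = 0.100/0.149 = 0.673.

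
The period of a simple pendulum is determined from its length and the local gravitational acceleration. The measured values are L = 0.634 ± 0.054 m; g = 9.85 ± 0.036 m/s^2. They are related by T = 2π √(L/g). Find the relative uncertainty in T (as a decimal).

T is a product of powers, so relative uncertainties combine in quadrature:
  (½·δL/L)² = (0.5×0.0852)² = 0.00181;  (−½·δg/g)² = (-0.5×0.00365)² = 3.34e-06
δT/T = √(0.00182) = 0.0426

0.0426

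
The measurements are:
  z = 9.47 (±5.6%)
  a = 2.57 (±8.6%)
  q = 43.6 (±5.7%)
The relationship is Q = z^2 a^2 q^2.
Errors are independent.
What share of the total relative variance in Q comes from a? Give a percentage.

53.7%

(δQ/Q)² = (2·δz/z)² + (2·δa/a)² + (2·δq/q)²
  z term: (2×0.0560)² = 0.0125
  a term: (2×0.0860)² = 0.0296
  q term: (2×0.0570)² = 0.0130
Total = 0.0551. Share from a = 0.0296/0.0551 = 0.537.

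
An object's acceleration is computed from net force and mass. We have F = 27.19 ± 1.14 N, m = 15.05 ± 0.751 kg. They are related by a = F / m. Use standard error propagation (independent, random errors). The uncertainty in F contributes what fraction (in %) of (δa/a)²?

(δa/a)² = (1·δF/F)² + (-1·δm/m)²
  F term: (1×0.0419)² = 0.00176
  m term: (-1×0.0499)² = 0.00249
Total = 0.00425. Share from F = 0.00176/0.00425 = 0.414.

41.4%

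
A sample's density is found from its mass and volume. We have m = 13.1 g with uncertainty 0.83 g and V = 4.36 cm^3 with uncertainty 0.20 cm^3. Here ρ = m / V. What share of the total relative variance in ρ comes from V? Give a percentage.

34.4%

(δρ/ρ)² = (1·δm/m)² + (-1·δV/V)²
  m term: (1×0.0634)² = 0.00401
  V term: (-1×0.0459)² = 0.00210
Total = 0.00612. Share from V = 0.00210/0.00612 = 0.344.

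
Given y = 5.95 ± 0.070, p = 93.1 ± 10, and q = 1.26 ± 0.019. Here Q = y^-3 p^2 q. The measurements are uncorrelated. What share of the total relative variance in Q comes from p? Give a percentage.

96.9%

(δQ/Q)² = (-3·δy/y)² + (2·δp/p)² + (1·δq/q)²
  y term: (-3×0.0118)² = 0.00125
  p term: (2×0.107)² = 0.0461
  q term: (1×0.0151)² = 0.000227
Total = 0.0476. Share from p = 0.0461/0.0476 = 0.969.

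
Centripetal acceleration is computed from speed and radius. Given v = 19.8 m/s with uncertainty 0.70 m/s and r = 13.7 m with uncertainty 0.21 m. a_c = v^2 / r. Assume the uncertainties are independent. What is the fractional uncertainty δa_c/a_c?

0.0723

a_c is a product of powers, so relative uncertainties combine in quadrature:
  (2·δv/v)² = (2×0.0354)² = 0.00500;  (-1·δr/r)² = (-1×0.0153)² = 0.000235
δa_c/a_c = √(0.00523) = 0.0723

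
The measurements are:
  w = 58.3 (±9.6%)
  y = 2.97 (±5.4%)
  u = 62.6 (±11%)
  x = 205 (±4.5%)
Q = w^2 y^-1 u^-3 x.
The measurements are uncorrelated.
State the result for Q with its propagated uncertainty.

0.956 ± 0.371

Each factor contributes (exponent × relative error)² to (δQ/Q)²:
  (2·δw/w)² = (2×0.0960)² = 0.0369;  (-1·δy/y)² = (-1×0.0540)² = 0.00292;  (-3·δu/u)² = (-3×0.110)² = 0.109;  (1·δx/x)² = (1×0.0450)² = 0.00202
δQ/Q = √(0.151) = 0.388
Q = 0.956, so δQ = 0.388 × 0.956 = 0.371.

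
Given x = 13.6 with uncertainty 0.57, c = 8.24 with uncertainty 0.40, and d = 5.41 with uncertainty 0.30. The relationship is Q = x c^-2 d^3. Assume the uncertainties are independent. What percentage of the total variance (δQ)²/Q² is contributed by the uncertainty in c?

(δQ/Q)² = (1·δx/x)² + (-2·δc/c)² + (3·δd/d)²
  x term: (1×0.0419)² = 0.00176
  c term: (-2×0.0485)² = 0.00943
  d term: (3×0.0555)² = 0.0277
Total = 0.0389. Share from c = 0.00943/0.0389 = 0.243.

24.3%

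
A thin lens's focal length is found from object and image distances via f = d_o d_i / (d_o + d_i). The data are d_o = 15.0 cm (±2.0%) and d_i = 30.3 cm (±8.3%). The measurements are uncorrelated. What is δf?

0.307 cm

∂f/∂d_o = (d_i/(d_o+d_i))² = 0.447;  ∂f/∂d_i = (d_o/(d_o+d_i))² = 0.110
δf = √((∂f/∂d_o · δd_o)² + (∂f/∂d_i · δd_i)²) = √(0.0180 + 0.0760) = 0.307 cm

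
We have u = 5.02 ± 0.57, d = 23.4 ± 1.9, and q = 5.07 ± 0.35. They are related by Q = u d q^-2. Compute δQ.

0.897

Relative error in a monomial: (δQ/Q)² = Σ (nᵢ · δxᵢ/xᵢ)².
  (1·δu/u)² = (1×0.114)² = 0.0129;  (1·δd/d)² = (1×0.0812)² = 0.00659;  (-2·δq/q)² = (-2×0.0690)² = 0.0191
δQ/Q = √(0.0385) = 0.196
Q = 4.57, so δQ = 0.196 × 4.57 = 0.897.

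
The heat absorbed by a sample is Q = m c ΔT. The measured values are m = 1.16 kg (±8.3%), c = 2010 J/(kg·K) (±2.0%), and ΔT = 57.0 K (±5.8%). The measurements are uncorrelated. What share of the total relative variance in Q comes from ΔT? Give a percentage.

31.6%

(δQ/Q)² = (1·δm/m)² + (1·δc/c)² + (1·δΔT/ΔT)²
  m term: (1×0.0830)² = 0.00689
  c term: (1×0.0200)² = 0.000400
  ΔT term: (1×0.0580)² = 0.00336
Total = 0.0107. Share from ΔT = 0.00336/0.0107 = 0.316.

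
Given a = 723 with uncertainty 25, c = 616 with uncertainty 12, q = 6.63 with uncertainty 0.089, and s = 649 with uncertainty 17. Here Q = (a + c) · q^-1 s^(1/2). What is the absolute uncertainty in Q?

Let u = a + c = 1340. δu = √(δa² + δc²) = √(625 + 144) = 27.7, so δu/u = 0.0207.
Q is then a monomial in u, q, s:
δQ/Q = √((δu/u)² + (-1·δq/q)² + (½·δs/s)²) = √(0.000429 + 0.000180 + 0.000172) = 0.0279
Q = 5150, so δQ = 0.0279 × 5150 = 144.

144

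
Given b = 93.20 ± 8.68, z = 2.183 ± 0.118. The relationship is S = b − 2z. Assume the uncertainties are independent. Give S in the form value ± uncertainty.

88.83 ± 8.68

Absolute uncertainties add in quadrature for a linear combination:
  (δb)² = 75.3;  (2·δz)² = 0.0557
δS = √(75.4) = 8.68
S = 88.83.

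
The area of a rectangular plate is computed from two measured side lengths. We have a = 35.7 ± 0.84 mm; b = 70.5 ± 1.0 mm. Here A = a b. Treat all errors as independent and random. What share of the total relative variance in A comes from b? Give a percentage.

(δA/A)² = (1·δa/a)² + (1·δb/b)²
  a term: (1×0.0235)² = 0.000554
  b term: (1×0.0142)² = 0.000201
Total = 0.000755. Share from b = 0.000201/0.000755 = 0.267.

26.7%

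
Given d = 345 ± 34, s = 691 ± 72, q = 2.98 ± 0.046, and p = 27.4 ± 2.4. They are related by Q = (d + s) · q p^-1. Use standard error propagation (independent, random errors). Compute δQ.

Let u = d + s = 1040. δu = √(δd² + δs²) = √(1160 + 5180) = 79.6, so δu/u = 0.0769.
Q is then a monomial in u, q, p:
δQ/Q = √((δu/u)² + (1·δq/q)² + (-1·δp/p)²) = √(0.00591 + 0.000238 + 0.00767) = 0.118
Q = 113, so δQ = 0.118 × 113 = 13.2.

13.2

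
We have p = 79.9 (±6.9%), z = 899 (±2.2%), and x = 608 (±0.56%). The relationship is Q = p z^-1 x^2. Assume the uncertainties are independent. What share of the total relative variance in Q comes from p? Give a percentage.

(δQ/Q)² = (1·δp/p)² + (-1·δz/z)² + (2·δx/x)²
  p term: (1×0.0690)² = 0.00476
  z term: (-1×0.0220)² = 0.000484
  x term: (2×0.00560)² = 0.000125
Total = 0.00537. Share from p = 0.00476/0.00537 = 0.887.

88.7%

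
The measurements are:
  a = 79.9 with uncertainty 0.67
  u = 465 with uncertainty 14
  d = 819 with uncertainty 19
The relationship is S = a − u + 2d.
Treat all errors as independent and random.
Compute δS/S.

Sums and differences: (δS)² = Σ (cᵢ δxᵢ)².
  (δa)² = 0.449;  (δu)² = 196;  (2·δd)² = 1440
δS = √(1640) = 40.5
S = 1250, so δS/S = 40.5/1250 = 0.0323.

0.0323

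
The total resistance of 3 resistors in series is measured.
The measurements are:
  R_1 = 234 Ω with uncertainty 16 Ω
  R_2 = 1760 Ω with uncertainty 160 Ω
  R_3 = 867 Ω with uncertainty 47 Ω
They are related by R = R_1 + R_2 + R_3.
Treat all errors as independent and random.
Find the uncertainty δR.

Sums and differences: (δR)² = Σ (cᵢ δxᵢ)².
  (δR_1)² = 256;  (δR_2)² = 25600;  (δR_3)² = 2210
δR = √(28100) = 168 Ω

168 Ω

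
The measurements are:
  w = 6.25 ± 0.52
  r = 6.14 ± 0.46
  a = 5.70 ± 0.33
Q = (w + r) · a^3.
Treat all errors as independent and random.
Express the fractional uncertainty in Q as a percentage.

18.2%

Let u = w + r = 12.4. δu = √(δw² + δr²) = √(0.270 + 0.212) = 0.694, so δu/u = 0.0560.
Q is then a monomial in u, a:
δQ/Q = √((δu/u)² + (3·δa/a)²) = √(0.00314 + 0.0302) = 0.182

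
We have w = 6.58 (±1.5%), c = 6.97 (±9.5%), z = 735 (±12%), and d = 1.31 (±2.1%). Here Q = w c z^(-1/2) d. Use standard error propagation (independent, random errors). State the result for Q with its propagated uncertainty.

Q is a product of powers, so relative uncertainties combine in quadrature:
  (1·δw/w)² = (1×0.0150)² = 0.000225;  (1·δc/c)² = (1×0.0950)² = 0.00903;  (−½·δz/z)² = (-0.5×0.120)² = 0.00360;  (1·δd/d)² = (1×0.0210)² = 0.000441
δQ/Q = √(0.0133) = 0.115
Q = 2.22, so δQ = 0.115 × 2.22 = 0.255.

2.22 ± 0.255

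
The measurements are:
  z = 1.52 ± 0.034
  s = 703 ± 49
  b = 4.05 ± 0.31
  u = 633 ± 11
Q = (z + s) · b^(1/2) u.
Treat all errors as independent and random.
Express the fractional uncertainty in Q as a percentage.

Let w = z + s = 705. δw = √(δz² + δs²) = √(0.00116 + 2400) = 49.0, so δw/w = 0.0696.
Q is then a monomial in w, b, u:
δQ/Q = √((δw/w)² + (½·δb/b)² + (1·δu/u)²) = √(0.00484 + 0.00146 + 0.000302) = 0.0813

8.13%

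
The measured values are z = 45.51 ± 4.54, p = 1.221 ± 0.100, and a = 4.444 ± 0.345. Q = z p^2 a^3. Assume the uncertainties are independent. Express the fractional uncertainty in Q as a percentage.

Since Q is a product/quotient, work with relative uncertainties:
  (1·δz/z)² = (1×0.0998)² = 0.00995;  (2·δp/p)² = (2×0.0819)² = 0.0268;  (3·δa/a)² = (3×0.0776)² = 0.0542
δQ/Q = √(0.0910) = 0.302

30.2%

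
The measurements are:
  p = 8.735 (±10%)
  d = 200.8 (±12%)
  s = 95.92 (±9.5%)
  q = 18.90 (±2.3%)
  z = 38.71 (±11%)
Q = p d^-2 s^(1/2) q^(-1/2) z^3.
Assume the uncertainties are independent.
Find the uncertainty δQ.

Since Q is a product/quotient, work with relative uncertainties:
  (1·δp/p)² = (1×0.100)² = 0.0100;  (-2·δd/d)² = (-2×0.120)² = 0.0576;  (½·δs/s)² = (0.5×0.0950)² = 0.00226;  (−½·δq/q)² = (-0.5×0.0230)² = 0.000132;  (3·δz/z)² = (3×0.110)² = 0.109
δQ/Q = √(0.179) = 0.423
Q = 28.31, so δQ = 0.423 × 28.31 = 12.0.

12.0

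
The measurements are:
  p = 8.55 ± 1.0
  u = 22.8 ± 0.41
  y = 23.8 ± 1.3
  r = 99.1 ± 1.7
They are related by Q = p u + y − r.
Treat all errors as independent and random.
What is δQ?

Let w = p·u = 195. δw/w = √((1·δp/p)² + (1·δu/u)²) = √(0.0137 + 0.000323) = 0.118, so δw = 23.1.
Q = w + y − r: δQ = √(δw² + δy² + δr²) = √(532 + 1.69 + 2.89) = 23.2

23.2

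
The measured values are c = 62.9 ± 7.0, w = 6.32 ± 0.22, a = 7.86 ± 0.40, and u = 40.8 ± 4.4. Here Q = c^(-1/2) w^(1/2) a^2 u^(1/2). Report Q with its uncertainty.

125 ± 16.1

Each factor contributes (exponent × relative error)² to (δQ/Q)²:
  (−½·δc/c)² = (-0.5×0.111)² = 0.00310;  (½·δw/w)² = (0.5×0.0348)² = 0.000303;  (2·δa/a)² = (2×0.0509)² = 0.0104;  (½·δu/u)² = (0.5×0.108)² = 0.00291
δQ/Q = √(0.0167) = 0.129
Q = 125, so δQ = 0.129 × 125 = 16.1.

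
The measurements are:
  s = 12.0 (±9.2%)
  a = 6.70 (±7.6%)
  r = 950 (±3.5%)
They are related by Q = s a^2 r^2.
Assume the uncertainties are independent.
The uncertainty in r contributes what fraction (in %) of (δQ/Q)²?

13.4%

(δQ/Q)² = (1·δs/s)² + (2·δa/a)² + (2·δr/r)²
  s term: (1×0.0920)² = 0.00846
  a term: (2×0.0760)² = 0.0231
  r term: (2×0.0350)² = 0.00490
Total = 0.0365. Share from r = 0.00490/0.0365 = 0.134.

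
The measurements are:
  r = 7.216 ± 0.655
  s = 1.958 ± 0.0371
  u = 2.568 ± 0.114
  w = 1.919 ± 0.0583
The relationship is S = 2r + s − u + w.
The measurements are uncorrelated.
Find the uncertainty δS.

Each term contributes (cᵢ δxᵢ)² to (δS)²:
  (2·δr)² = 1.72;  (δs)² = 0.00138;  (δu)² = 0.0130;  (δw)² = 0.00340
δS = √(1.73) = 1.32

1.32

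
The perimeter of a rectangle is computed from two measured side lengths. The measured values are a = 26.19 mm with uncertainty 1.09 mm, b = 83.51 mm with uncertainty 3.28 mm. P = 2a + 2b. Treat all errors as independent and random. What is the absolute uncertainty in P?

P is a linear combination, so absolute uncertainties add in quadrature:
  (2·δa)² = 4.75;  (2·δb)² = 43.0
δP = √(47.8) = 6.91 mm

6.91 mm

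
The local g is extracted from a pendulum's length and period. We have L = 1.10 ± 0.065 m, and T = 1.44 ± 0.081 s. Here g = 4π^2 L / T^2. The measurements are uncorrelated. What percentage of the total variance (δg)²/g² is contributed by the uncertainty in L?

21.6%

(δg/g)² = (1·δL/L)² + (-2·δT/T)²
  L term: (1×0.0591)² = 0.00349
  T term: (-2×0.0563)² = 0.0127
Total = 0.0161. Share from L = 0.00349/0.0161 = 0.216.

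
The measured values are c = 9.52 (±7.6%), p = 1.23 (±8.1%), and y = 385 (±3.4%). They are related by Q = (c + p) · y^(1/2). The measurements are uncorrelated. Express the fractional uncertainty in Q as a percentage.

7.00%

Let u = c + p = 10.8. δu = √(δc² + δp²) = √(0.523 + 0.00993) = 0.730, so δu/u = 0.0679.
Q is then a monomial in u, y:
δQ/Q = √((δu/u)² + (½·δy/y)²) = √(0.00462 + 0.000289) = 0.0700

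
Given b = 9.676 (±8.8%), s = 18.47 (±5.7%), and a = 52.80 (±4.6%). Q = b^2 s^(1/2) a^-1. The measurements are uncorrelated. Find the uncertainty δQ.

1.40

Each factor contributes (exponent × relative error)² to (δQ/Q)²:
  (2·δb/b)² = (2×0.0880)² = 0.0310;  (½·δs/s)² = (0.5×0.0570)² = 0.000812;  (-1·δa/a)² = (-1×0.0460)² = 0.00212
δQ/Q = √(0.0339) = 0.184
Q = 7.621, so δQ = 0.184 × 7.621 = 1.40.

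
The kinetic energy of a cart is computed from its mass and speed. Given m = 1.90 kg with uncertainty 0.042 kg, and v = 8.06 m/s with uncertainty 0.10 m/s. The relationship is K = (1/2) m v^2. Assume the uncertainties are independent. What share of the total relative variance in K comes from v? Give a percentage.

55.8%

(δK/K)² = (1·δm/m)² + (2·δv/v)²
  m term: (1×0.0221)² = 0.000489
  v term: (2×0.0124)² = 0.000616
Total = 0.00110. Share from v = 0.000616/0.00110 = 0.558.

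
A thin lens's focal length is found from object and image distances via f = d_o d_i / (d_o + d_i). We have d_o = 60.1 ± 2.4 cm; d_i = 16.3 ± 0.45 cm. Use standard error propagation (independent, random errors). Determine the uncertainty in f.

∂f/∂d_o = (d_i/(d_o+d_i))² = 0.0455;  ∂f/∂d_i = (d_o/(d_o+d_i))² = 0.619
δf = √((∂f/∂d_o · δd_o)² + (∂f/∂d_i · δd_i)²) = √(0.0119 + 0.0775) = 0.299 cm

0.299 cm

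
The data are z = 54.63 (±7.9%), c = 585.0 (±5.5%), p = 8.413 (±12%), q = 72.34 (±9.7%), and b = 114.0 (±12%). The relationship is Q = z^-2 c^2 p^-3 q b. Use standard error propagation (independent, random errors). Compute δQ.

693

Each factor contributes (exponent × relative error)² to (δQ/Q)²:
  (-2·δz/z)² = (-2×0.0790)² = 0.0250;  (2·δc/c)² = (2×0.0550)² = 0.0121;  (-3·δp/p)² = (-3×0.120)² = 0.130;  (1·δq/q)² = (1×0.0970)² = 0.00941;  (1·δb/b)² = (1×0.120)² = 0.0144
δQ/Q = √(0.190) = 0.436
Q = 1588, so δQ = 0.436 × 1588 = 693.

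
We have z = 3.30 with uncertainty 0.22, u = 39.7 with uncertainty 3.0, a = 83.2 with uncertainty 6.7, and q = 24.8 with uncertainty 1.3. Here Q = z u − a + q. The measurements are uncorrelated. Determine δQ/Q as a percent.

20.5%

Let p = z·u = 131. δp/p = √((1·δz/z)² + (1·δu/u)²) = √(0.00444 + 0.00571) = 0.101, so δp = 13.2.
Q = p − a + q: δQ = √(δp² + δa² + δq²) = √(174 + 44.9 + 1.69) = 14.9
Q = 72.6, so δQ/Q = 14.9/72.6 = 0.205.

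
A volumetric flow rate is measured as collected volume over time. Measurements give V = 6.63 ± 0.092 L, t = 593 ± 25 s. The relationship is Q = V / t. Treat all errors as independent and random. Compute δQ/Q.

0.0444

Since Q is a product/quotient, work with relative uncertainties:
  (1·δV/V)² = (1×0.0139)² = 0.000193;  (-1·δt/t)² = (-1×0.0422)² = 0.00178
δQ/Q = √(0.00197) = 0.0444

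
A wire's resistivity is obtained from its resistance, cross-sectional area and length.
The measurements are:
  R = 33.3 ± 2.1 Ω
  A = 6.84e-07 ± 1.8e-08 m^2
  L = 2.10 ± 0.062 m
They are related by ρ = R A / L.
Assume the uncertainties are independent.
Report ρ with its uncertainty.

Since ρ is a product/quotient, work with relative uncertainties:
  (1·δR/R)² = (1×0.0631)² = 0.00398;  (1·δA/A)² = (1×0.0263)² = 0.000693;  (-1·δL/L)² = (-1×0.0295)² = 0.000872
δρ/ρ = √(0.00554) = 0.0744
ρ = 1.08e-05 Ω·m, so δρ = 0.0744 × 1.08e-05 = 8.07e-07 Ω·m.

(1.08 ± 0.0807) × 10^-5 Ω·m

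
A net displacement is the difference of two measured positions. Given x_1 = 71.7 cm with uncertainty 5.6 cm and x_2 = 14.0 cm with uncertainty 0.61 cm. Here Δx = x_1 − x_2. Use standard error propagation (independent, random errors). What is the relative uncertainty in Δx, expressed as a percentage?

9.76%

For a sum/difference, combine absolute errors in quadrature:
  (δx_1)² = 31.4;  (δx_2)² = 0.372
δΔx = √(31.7) = 5.63 cm
Δx = 57.7 cm, so δΔx/Δx = 5.63/57.7 = 0.0976.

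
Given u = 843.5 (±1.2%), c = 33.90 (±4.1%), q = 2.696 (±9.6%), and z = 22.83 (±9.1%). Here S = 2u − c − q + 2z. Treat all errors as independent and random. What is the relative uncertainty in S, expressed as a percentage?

For a sum/difference, combine absolute errors in quadrature:
  (2·δu)² = 410;  (δc)² = 1.93;  (δq)² = 0.0670;  (2·δz)² = 17.3
δS = √(429) = 20.7
S = 1696, so δS/S = 20.7/1696 = 0.0122.

1.22%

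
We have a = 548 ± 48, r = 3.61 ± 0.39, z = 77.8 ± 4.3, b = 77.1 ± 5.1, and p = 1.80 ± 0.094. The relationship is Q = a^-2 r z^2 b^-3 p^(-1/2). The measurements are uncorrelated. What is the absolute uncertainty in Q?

3.64e-08

Since Q is a product/quotient, work with relative uncertainties:
  (-2·δa/a)² = (-2×0.0876)² = 0.0307;  (1·δr/r)² = (1×0.108)² = 0.0117;  (2·δz/z)² = (2×0.0553)² = 0.0122;  (-3·δb/b)² = (-3×0.0661)² = 0.0394;  (−½·δp/p)² = (-0.5×0.0522)² = 0.000682
δQ/Q = √(0.0946) = 0.308
Q = 1.18e-07, so δQ = 0.308 × 1.18e-07 = 3.64e-08.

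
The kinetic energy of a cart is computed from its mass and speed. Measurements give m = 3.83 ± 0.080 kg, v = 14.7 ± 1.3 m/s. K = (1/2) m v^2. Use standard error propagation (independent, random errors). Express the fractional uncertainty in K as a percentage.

K is a product of powers, so relative uncertainties combine in quadrature:
  (1·δm/m)² = (1×0.0209)² = 0.000436;  (2·δv/v)² = (2×0.0884)² = 0.0313
δK/K = √(0.0317) = 0.178

17.8%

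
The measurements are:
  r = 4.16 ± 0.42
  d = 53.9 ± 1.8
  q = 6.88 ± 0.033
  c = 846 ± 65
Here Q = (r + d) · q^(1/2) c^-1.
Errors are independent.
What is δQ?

0.0150

Let u = r + d = 58.1. δu = √(δr² + δd²) = √(0.176 + 3.24) = 1.85, so δu/u = 0.0318.
Q is then a monomial in u, q, c:
δQ/Q = √((δu/u)² + (½·δq/q)² + (-1·δc/c)²) = √(0.00101 + 5.75e-06 + 0.00590) = 0.0832
Q = 0.180, so δQ = 0.0832 × 0.180 = 0.0150.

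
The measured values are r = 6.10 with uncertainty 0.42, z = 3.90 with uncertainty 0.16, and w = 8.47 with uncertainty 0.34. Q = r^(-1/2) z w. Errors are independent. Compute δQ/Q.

0.0669

Products/powers → add relative errors in quadrature, weighted by exponent:
  (−½·δr/r)² = (-0.5×0.0689)² = 0.00119;  (1·δz/z)² = (1×0.0410)² = 0.00168;  (1·δw/w)² = (1×0.0401)² = 0.00161
δQ/Q = √(0.00448) = 0.0669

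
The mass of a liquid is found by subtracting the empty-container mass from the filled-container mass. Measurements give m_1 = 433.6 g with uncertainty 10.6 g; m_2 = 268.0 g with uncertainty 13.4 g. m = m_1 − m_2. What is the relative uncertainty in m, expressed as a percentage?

Sums and differences: (δm)² = Σ (cᵢ δxᵢ)².
  (δm_1)² = 112;  (δm_2)² = 180
δm = √(292) = 17.1 g
m = 165.6 g, so δm/m = 17.1/165.6 = 0.103.

10.3%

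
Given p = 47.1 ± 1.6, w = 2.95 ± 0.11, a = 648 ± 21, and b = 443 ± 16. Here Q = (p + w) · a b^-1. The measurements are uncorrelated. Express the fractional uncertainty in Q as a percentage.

5.82%

Let u = p + w = 50.1. δu = √(δp² + δw²) = √(2.56 + 0.0121) = 1.60, so δu/u = 0.0320.
Q is then a monomial in u, a, b:
δQ/Q = √((δu/u)² + (1·δa/a)² + (-1·δb/b)²) = √(0.00103 + 0.00105 + 0.00130) = 0.0582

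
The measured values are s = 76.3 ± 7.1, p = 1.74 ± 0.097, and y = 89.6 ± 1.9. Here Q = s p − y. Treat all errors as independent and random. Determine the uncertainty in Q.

Let w = s·p = 133. δw/w = √((1·δs/s)² + (1·δp/p)²) = √(0.00866 + 0.00311) = 0.108, so δw = 14.4.
Q = w − y: δQ = √(δw² + δy²) = √(207 + 3.61) = 14.5

14.5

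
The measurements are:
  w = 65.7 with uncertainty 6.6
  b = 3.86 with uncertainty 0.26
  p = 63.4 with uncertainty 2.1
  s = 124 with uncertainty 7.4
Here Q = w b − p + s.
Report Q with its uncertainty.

Let h = w·b = 254. δh/h = √((1·δw/w)² + (1·δb/b)²) = √(0.0101 + 0.00454) = 0.121, so δh = 30.7.
Q = h − p + s: δQ = √(δh² + δp² + δs²) = √(941 + 4.41 + 54.8) = 31.6
Q = 314.

314 ± 31.6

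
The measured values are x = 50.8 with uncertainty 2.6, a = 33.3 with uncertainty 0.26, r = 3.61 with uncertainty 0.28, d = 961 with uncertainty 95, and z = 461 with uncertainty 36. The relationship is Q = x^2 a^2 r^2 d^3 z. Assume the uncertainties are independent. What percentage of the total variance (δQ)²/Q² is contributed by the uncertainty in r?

18.7%

(δQ/Q)² = (2·δx/x)² + (2·δa/a)² + (2·δr/r)² + (3·δd/d)² + (1·δz/z)²
  x term: (2×0.0512)² = 0.0105
  a term: (2×0.00781)² = 0.000244
  r term: (2×0.0776)² = 0.0241
  d term: (3×0.0989)² = 0.0880
  z term: (1×0.0781)² = 0.00610
Total = 0.129. Share from r = 0.0241/0.129 = 0.187.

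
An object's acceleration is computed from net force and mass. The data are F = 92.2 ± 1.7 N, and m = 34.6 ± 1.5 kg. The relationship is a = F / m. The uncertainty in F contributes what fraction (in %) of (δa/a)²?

15.3%

(δa/a)² = (1·δF/F)² + (-1·δm/m)²
  F term: (1×0.0184)² = 0.000340
  m term: (-1×0.0434)² = 0.00188
Total = 0.00222. Share from F = 0.000340/0.00222 = 0.153.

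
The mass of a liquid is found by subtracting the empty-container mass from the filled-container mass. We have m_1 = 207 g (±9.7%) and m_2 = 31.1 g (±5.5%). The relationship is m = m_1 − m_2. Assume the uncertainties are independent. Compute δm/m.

0.115

For a sum/difference, combine absolute errors in quadrature:
  (δm_1)² = 403;  (δm_2)² = 2.93
δm = √(406) = 20.2 g
m = 176 g, so δm/m = 20.2/176 = 0.115.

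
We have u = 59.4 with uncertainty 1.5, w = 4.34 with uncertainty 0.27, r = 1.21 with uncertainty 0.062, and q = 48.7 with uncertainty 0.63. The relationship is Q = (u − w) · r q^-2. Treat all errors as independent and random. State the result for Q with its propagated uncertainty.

0.0281 ± 0.00179

Let h = u − w = 55.1. δh = √(δu² + δw²) = √(2.25 + 0.0729) = 1.52, so δh/h = 0.0277.
Q is then a monomial in h, r, q:
δQ/Q = √((δh/h)² + (1·δr/r)² + (-2·δq/q)²) = √(0.000766 + 0.00263 + 0.000669) = 0.0637
Q = 0.0281, so δQ = 0.0637 × 0.0281 = 0.00179.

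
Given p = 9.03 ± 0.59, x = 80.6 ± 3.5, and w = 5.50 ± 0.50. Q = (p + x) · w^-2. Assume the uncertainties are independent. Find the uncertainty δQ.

0.551

Let u = p + x = 89.6. δu = √(δp² + δx²) = √(0.348 + 12.2) = 3.55, so δu/u = 0.0396.
Q is then a monomial in u, w:
δQ/Q = √((δu/u)² + (-2·δw/w)²) = √(0.00157 + 0.0331) = 0.186
Q = 2.96, so δQ = 0.186 × 2.96 = 0.551.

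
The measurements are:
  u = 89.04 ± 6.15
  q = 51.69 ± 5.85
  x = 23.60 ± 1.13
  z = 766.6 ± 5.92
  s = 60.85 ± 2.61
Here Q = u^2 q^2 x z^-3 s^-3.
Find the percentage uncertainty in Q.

Since Q is a product/quotient, work with relative uncertainties:
  (2·δu/u)² = (2×0.0691)² = 0.0191;  (2·δq/q)² = (2×0.113)² = 0.0512;  (1·δx/x)² = (1×0.0479)² = 0.00229;  (-3·δz/z)² = (-3×0.00772)² = 0.000537;  (-3·δs/s)² = (-3×0.0429)² = 0.0166
δQ/Q = √(0.0897) = 0.300

30.0%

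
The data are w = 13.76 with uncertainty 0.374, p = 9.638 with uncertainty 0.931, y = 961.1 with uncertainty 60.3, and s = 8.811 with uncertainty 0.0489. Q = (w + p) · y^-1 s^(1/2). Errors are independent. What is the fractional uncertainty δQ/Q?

Let u = w + p = 23.40. δu = √(δw² + δp²) = √(0.140 + 0.867) = 1.00, so δu/u = 0.0429.
Q is then a monomial in u, y, s:
δQ/Q = √((δu/u)² + (-1·δy/y)² + (½·δs/s)²) = √(0.00184 + 0.00394 + 7.7e-06) = 0.0760

0.0760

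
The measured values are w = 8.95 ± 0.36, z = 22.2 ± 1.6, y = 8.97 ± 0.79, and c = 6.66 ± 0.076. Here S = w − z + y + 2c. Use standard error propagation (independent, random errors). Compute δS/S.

Sums and differences: (δS)² = Σ (cᵢ δxᵢ)².
  (δw)² = 0.130;  (δz)² = 2.56;  (δy)² = 0.624;  (2·δc)² = 0.0231
δS = √(3.34) = 1.83
S = 9.04, so δS/S = 1.83/9.04 = 0.202.

0.202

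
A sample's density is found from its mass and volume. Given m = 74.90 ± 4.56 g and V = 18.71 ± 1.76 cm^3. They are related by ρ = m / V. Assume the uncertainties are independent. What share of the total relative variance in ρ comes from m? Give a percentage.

(δρ/ρ)² = (1·δm/m)² + (-1·δV/V)²
  m term: (1×0.0609)² = 0.00371
  V term: (-1×0.0941)² = 0.00885
Total = 0.0126. Share from m = 0.00371/0.0126 = 0.295.

29.5%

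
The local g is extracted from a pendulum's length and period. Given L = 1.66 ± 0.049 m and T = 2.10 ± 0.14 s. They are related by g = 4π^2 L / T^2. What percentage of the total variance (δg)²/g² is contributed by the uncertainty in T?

95.3%

(δg/g)² = (1·δL/L)² + (-2·δT/T)²
  L term: (1×0.0295)² = 0.000871
  T term: (-2×0.0667)² = 0.0178
Total = 0.0186. Share from T = 0.0178/0.0186 = 0.953.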